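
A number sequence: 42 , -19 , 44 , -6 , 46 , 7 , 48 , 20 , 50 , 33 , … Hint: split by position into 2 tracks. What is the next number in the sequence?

52

Split by position mod 2 into 2 tracks.
Track A is 42, 44, 46, 48, 50, which is linear: a_n = 40 + 2·n.
Track B is -19, -6, 7, 20, 33, which is arithmetic with common difference +13.
Term 11 comes from track A (its 6th entry): 52.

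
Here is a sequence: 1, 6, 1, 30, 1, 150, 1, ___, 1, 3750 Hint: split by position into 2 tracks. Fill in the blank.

Split by position mod 2 into 2 tracks.
Track A: 1, 1, 1, 1, 1 — constant 1.
Track B: 6, 30, 150, ?, 3750 — geometric, ×5 each step.
The gap is track B's term 4; the rule gives 750.

750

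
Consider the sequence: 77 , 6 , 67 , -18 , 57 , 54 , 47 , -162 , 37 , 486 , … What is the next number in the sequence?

Split by position mod 2 into 2 tracks.
Subsequence A: 77, 67, 57, 47, 37 — linear: a_n = 87 − 10·n.
Subsequence B: 6, -18, 54, -162, 486 — multiplying by -3 each time.
Position 11 → subsequence A, term 6 = 27.

27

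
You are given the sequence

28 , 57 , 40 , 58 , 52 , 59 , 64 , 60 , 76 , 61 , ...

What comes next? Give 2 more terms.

Odd-indexed and even-indexed terms follow separate rules.
Stream A: 28, 40, 52, 64, 76. Adding 12 each time.
Stream B: 57, 58, 59, 60, 61. Adding 1 each time.
The 11th slot belongs to stream A; its 6th term is 88.
Position 12 → stream B, term 6 = 62.

88, 62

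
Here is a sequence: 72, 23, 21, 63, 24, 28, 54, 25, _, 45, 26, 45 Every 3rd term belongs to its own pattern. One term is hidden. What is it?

36

Split by position mod 3 into 3 tracks.
Track A = 72, 63, 54, 45: arithmetic with common difference −9.
Track B = 23, 24, 25, 26: arithmetic with common difference +1.
Track C = 21, 28, ?, 45: the triangular numbers T_6, T_7, ….
So the missing entry in track C is 36.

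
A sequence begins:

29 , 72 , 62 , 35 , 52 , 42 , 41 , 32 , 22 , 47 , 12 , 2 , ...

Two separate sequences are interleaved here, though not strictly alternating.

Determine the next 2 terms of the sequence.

Positions follow the repeating pattern ABB; grouping by letter gives 2 tracks.
Stream A = 29, 35, 41, 47: arithmetic with common difference +6.
Stream B = 72, 62, 52, 42, 32, 22, 12, 2: linear: a_n = 82 − 10·n.
Term 13 comes from stream A (its 5th entry): 53.
Position 14 → stream B, term 9 = -8.

53, -8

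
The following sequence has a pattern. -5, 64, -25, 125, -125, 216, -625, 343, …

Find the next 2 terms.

Positions 1, 3, 5, … form one subsequence and positions 2, 4, 6, … form another.
Stream A: -5, -25, -125, -625. Multiplying by 5 each time.
Stream B: 64, 125, 216, 343. Perfect cubes starting at 4³.
Term 9 comes from stream A (its 5th entry): -3125.
Position 10 → stream B, term 5 = 512.

-3125, 512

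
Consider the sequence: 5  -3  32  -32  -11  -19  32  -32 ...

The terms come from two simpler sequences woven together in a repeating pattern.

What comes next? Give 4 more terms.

-27, -35, 32, -32

The slot pattern repeats as AABB (period 4), so there are 2 interleaved tracks.
Subsequence A is 5, -3, -11, -19, which is arithmetic, step −8.
Subsequence B is 32, -32, 32, -32, which is oscillating between 32 and -32.
The 9th slot belongs to subsequence A; its 5th term is -27.
Term 10 comes from subsequence A (its 6th entry): -35.
Position 11 falls in subsequence B as its term 5, giving 32.
The 12th slot belongs to subsequence B; its 6th term is -32.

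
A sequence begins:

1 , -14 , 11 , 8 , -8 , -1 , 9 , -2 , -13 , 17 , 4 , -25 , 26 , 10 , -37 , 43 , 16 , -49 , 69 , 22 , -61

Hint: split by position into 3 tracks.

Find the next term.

112

Split by position mod 3 into 3 tracks.
Track A: 1, 8, 9, 17, 26, 43, 69 — each term equals the sum of the previous two.
Track B: -14, -8, -2, 4, 10, 16, 22 — linear: a_n = -20 + 6·n.
Track C: 11, -1, -13, -25, -37, -49, -61 — subtracting 12 each time.
Position 22 falls in track A as its term 8, giving 112.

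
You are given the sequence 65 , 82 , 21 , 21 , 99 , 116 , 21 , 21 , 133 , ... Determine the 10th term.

150

The slot pattern repeats as AABB (period 4), so there are 2 interleaved tracks.
Subsequence A: 65, 82, 99, 116, 133. Arithmetic, step +17.
Subsequence B: 21, 21, 21, 21. The constant sequence 21.
Position 10 → subsequence A, term 6 = 150.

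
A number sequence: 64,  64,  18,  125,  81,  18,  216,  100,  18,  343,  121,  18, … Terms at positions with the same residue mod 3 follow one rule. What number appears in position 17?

Split by position mod 3: positions 1, 4, 7, … form one track, and each other residue class forms its own.
Track A = 64, 125, 216, 343: perfect cubes starting at 4³.
Track B = 64, 81, 100, 121: perfect squares starting at 8².
Track C = 18, 18, 18, 18: the constant sequence 18.
The 17th slot belongs to track B; its 6th term is 169.

169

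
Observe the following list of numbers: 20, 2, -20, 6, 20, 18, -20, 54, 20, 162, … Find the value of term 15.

-20

Odd-indexed and even-indexed terms follow separate rules.
Track A is 20, -20, 20, -20, 20, which is alternating ±20.
Track B is 2, 6, 18, 54, 162, which is geometric with ratio 3.
The 15th slot belongs to track A; its 8th term is -20.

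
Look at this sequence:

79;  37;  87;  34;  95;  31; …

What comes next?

103

Positions 1, 3, 5, … form one subsequence and positions 2, 4, 6, … form another.
Track A: 79, 87, 95. Arithmetic, step +8.
Track B: 37, 34, 31. Subtracting 3 each time.
Term 7 comes from track A (its 4th entry): 103.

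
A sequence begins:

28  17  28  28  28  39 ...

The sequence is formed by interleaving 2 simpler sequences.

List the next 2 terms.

28, 50

The terms cycle through 2 interleaved subsequences.
Stream A: 28, 28, 28 — constant 28.
Stream B: 17, 28, 39 — arithmetic, step +11.
Position 7 → stream A, term 4 = 28.
Term 8 comes from stream B (its 4th entry): 50.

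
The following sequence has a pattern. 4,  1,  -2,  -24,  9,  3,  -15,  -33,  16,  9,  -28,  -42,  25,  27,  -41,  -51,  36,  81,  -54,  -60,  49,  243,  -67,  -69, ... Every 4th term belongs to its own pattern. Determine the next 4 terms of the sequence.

Split by position mod 4: positions 1, 5, 9, … form one track, and each other residue class forms its own.
Stream A = 4, 9, 16, 25, 36, 49: consecutive squares n² from n = 2.
Stream B = 1, 3, 9, 27, 81, 243: successive powers of 3.
Stream C = -2, -15, -28, -41, -54, -67: arithmetic with common difference −13.
Stream D = -24, -33, -42, -51, -60, -69: subtracting 9 each time.
Position 25 → stream A, term 7 = 64.
Position 26 falls in stream B as its term 7, giving 729.
Position 27 falls in stream C as its term 7, giving -80.
The 28th slot belongs to stream D; its 7th term is -78.

64, 729, -80, -78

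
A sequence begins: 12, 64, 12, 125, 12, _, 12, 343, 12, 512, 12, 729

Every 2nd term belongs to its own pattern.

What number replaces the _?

216

Split by position mod 2 into 2 tracks.
Stream A = 12, 12, 12, 12, 12, 12: the constant sequence 12.
Stream B = 64, 125, ?, 343, 512, 729: the cubes 4³, 5³, 6³, ….
Filling stream B at index 3 by its rule yields 216.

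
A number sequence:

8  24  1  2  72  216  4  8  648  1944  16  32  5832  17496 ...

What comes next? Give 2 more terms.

Positions follow the repeating pattern AABB; grouping by letter gives 2 tracks.
Track A: 8, 24, 72, 216, 648, 1944, 5832, 17496. Geometric with ratio 3.
Track B: 1, 2, 4, 8, 16, 32. Powers 2^0, 2^1, 2^2, ….
The 15th slot belongs to track B; its 7th term is 64.
Term 16 comes from track B (its 8th entry): 128.

64, 128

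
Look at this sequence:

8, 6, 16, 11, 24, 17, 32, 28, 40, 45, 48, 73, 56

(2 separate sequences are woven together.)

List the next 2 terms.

118, 64

The terms cycle through 2 interleaved subsequences.
Track A: 8, 16, 24, 32, 40, 48, 56 — adding 8 each time.
Track B: 6, 11, 17, 28, 45, 73 — each term equals the sum of the previous two.
Term 14 comes from track B (its 7th entry): 118.
Position 15 → track A, term 8 = 64.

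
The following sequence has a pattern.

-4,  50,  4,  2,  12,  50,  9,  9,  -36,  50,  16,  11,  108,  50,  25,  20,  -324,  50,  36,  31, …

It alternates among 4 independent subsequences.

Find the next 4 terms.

Split by position mod 4: positions 1, 5, 9, … form one track, and each other residue class forms its own.
Track A is -4, 12, -36, 108, -324, which is geometric, ×-3 each step.
Track B is 50, 50, 50, 50, 50, which is always 50.
Track C is 4, 9, 16, 25, 36, which is perfect squares starting at 2².
Track D is 2, 9, 11, 20, 31, which is Fibonacci-style (each term is the sum of the two before it).
Term 21 comes from track A (its 6th entry): 972.
The 22nd slot belongs to track B; its 6th term is 50.
Position 23 → track C, term 6 = 49.
Position 24 falls in track D as its term 6, giving 51.

972, 50, 49, 51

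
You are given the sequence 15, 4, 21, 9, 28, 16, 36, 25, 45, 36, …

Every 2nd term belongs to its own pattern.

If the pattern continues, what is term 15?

Taking every 2nd term gives 2 separate tracks.
Track A is 15, 21, 28, 36, 45, which is the triangular numbers T_5, T_6, ….
Track B is 4, 9, 16, 25, 36, which is perfect squares starting at 2².
Position 15 → track A, term 8 = 78.

78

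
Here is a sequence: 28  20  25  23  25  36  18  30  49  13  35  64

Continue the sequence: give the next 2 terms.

8, 40

The terms cycle through 3 interleaved subsequences.
Track A is 28, 23, 18, 13, which is arithmetic, step −5.
Track B is 20, 25, 30, 35, which is linear: a_n = 15 + 5·n.
Track C is 25, 36, 49, 64, which is the squares 5², 6², 7², ….
Position 13 falls in track A as its term 5, giving 8.
Position 14 → track B, term 5 = 40.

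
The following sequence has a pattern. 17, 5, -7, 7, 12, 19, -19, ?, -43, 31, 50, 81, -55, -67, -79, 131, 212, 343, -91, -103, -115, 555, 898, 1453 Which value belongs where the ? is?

Reading positions in blocks of 6 reveals the pattern AAABBB — 2 tracks woven together.
Subsequence A = 17, 5, -7, -19, ?, -43, -55, -67, -79, -91, -103, -115: linear: a_n = 29 − 12·n.
Subsequence B = 7, 12, 19, 31, 50, 81, 131, 212, 343, 555, 898, 1453: a Fibonacci-like recurrence a_n = a_{n-1} + a_{n-2}.
Subsequence A's pattern makes the blank -31.

-31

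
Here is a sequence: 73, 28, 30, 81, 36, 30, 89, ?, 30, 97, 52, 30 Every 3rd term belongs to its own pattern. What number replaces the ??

44

The terms cycle through 3 interleaved subsequences.
Track A: 73, 81, 89, 97 — adding 8 each time.
Track B: 28, 36, ?, 52 — arithmetic, step +8.
Track C: 30, 30, 30, 30 — the constant sequence 30.
Track B's pattern makes the blank 44.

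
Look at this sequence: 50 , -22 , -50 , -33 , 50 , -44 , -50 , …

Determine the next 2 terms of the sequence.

-55, 50

Positions 1, 3, 5, … form one subsequence and positions 2, 4, 6, … form another.
Track A: 50, -50, 50, -50. The oscillation 50·(−1)^(n+1).
Track B: -22, -33, -44. Arithmetic with common difference −11.
Position 8 falls in track B as its term 4, giving -55.
The 9th slot belongs to track A; its 5th term is 50.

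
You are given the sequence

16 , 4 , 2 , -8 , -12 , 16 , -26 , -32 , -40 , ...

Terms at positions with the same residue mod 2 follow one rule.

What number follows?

Positions 1, 3, 5, … form one subsequence and positions 2, 4, 6, … form another.
Subsequence A is 16, 2, -12, -26, -40, which is arithmetic, step −14.
Subsequence B is 4, -8, 16, -32, which is geometric, ×-2 each step.
Term 10 comes from subsequence B (its 5th entry): 64.

64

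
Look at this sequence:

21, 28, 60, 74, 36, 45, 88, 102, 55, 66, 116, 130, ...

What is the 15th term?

144

Reading positions in blocks of 4 reveals the pattern AABB — 2 tracks woven together.
Track A is 21, 28, 36, 45, 55, 66, which is the triangular numbers T_6, T_7, ….
Track B is 60, 74, 88, 102, 116, 130, which is arithmetic, step +14.
The 15th slot belongs to track B; its 7th term is 144.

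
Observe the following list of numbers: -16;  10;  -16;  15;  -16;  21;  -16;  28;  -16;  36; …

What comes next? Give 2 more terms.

Positions 1, 3, 5, … form one subsequence and positions 2, 4, 6, … form another.
Stream A: -16, -16, -16, -16, -16 (constant -16).
Stream B: 10, 15, 21, 28, 36 (triangular numbers starting at T_4).
Term 11 comes from stream A (its 6th entry): -16.
Position 12 → stream B, term 6 = 45.

-16, 45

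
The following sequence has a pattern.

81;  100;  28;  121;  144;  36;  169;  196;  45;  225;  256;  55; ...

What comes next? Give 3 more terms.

Positions follow the repeating pattern AAB; grouping by letter gives 2 tracks.
Track A: 81, 100, 121, 144, 169, 196, 225, 256 (perfect squares starting at 9²).
Track B: 28, 36, 45, 55 (triangular numbers starting at T_7).
Term 13 comes from track A (its 9th entry): 289.
Position 14 falls in track A as its term 10, giving 324.
Term 15 comes from track B (its 5th entry): 66.

289, 324, 66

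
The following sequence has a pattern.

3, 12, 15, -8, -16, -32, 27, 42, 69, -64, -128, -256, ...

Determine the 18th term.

-2048

Positions follow the repeating pattern AAABBB; grouping by letter gives 2 tracks.
Subsequence A: 3, 12, 15, 27, 42, 69 — each term equals the sum of the previous two.
Subsequence B: -8, -16, -32, -64, -128, -256 — a geometric progression (common ratio 2).
The 18th slot belongs to subsequence B; its 9th term is -2048.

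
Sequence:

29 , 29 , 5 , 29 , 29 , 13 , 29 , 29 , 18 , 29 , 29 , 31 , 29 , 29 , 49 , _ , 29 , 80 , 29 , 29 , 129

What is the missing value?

29

Reading positions in blocks of 3 reveals the pattern AAB — 2 tracks woven together.
Track A: 29, 29, 29, 29, 29, 29, 29, 29, 29, 29, ?, 29, 29, 29 — always 29.
Track B: 5, 13, 18, 31, 49, 80, 129 — a Fibonacci-like recurrence a_n = a_{n-1} + a_{n-2}.
Track A's pattern makes the blank 29.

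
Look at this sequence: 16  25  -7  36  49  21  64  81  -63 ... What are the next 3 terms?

100, 121, 189

The slot pattern repeats as AAB (period 3), so there are 2 interleaved tracks.
Track A: 16, 25, 36, 49, 64, 81 — perfect squares starting at 4².
Track B: -7, 21, -63 — multiplying by -3 each time.
Position 10 → track A, term 7 = 100.
Term 11 comes from track A (its 8th entry): 121.
Position 12 → track B, term 4 = 189.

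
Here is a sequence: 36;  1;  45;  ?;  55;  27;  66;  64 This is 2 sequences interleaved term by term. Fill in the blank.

Positions 1, 3, 5, … form one subsequence and positions 2, 4, 6, … form another.
Track A = 36, 45, 55, 66: triangular numbers starting at T_8.
Track B = 1, ?, 27, 64: the cubes 1³, 2³, 3³, ….
Filling track B at index 2 by its rule yields 8.

8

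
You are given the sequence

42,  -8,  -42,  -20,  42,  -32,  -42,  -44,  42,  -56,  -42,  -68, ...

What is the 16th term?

Odd-indexed and even-indexed terms follow separate rules.
Track A: 42, -42, 42, -42, 42, -42 — the oscillation 42·(−1)^(n+1).
Track B: -8, -20, -32, -44, -56, -68 — arithmetic, step −12.
Position 16 → track B, term 8 = -92.

-92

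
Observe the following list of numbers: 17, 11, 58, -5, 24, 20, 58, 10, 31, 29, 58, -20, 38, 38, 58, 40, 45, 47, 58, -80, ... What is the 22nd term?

Taking every 4th term gives 4 separate tracks.
Stream A: 17, 24, 31, 38, 45 (arithmetic, step +7).
Stream B: 11, 20, 29, 38, 47 (arithmetic, step +9).
Stream C: 58, 58, 58, 58, 58 (constant 58).
Stream D: -5, 10, -20, 40, -80 (a geometric progression (common ratio -2)).
The 22nd slot belongs to stream B; its 6th term is 56.

56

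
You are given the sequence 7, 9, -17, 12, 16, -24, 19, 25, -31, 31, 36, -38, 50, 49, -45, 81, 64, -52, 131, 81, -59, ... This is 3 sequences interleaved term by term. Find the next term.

212

Split by position mod 3: positions 1, 4, 7, … form one track, and each other residue class forms its own.
Track A: 7, 12, 19, 31, 50, 81, 131 (a Fibonacci-like recurrence a_n = a_{n-1} + a_{n-2}).
Track B: 9, 16, 25, 36, 49, 64, 81 (consecutive squares n² from n = 3).
Track C: -17, -24, -31, -38, -45, -52, -59 (linear: a_n = -10 − 7·n).
Position 22 → track A, term 8 = 212.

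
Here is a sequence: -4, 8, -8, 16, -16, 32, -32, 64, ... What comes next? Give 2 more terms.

Taking every 2nd term gives 2 separate tracks.
Track A: -4, -8, -16, -32 (multiplying by 2 each time).
Track B: 8, 16, 32, 64 (powers of 2).
Position 9 → track A, term 5 = -64.
Term 10 comes from track B (its 5th entry): 128.

-64, 128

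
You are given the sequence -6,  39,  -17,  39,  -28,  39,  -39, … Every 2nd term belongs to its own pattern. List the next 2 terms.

39, -50

Split by position mod 2 into 2 tracks.
Track A: -6, -17, -28, -39 (subtracting 11 each time).
Track B: 39, 39, 39 (always 39).
Term 8 comes from track B (its 4th entry): 39.
Position 9 → track A, term 5 = -50.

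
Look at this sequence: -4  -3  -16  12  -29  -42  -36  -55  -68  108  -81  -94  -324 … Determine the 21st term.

-172

The slot pattern repeats as ABB (period 3), so there are 2 interleaved tracks.
Subsequence A: -4, 12, -36, 108, -324. Geometric with ratio -3.
Subsequence B: -3, -16, -29, -42, -55, -68, -81, -94. Arithmetic with common difference −13.
Position 21 → subsequence B, term 14 = -172.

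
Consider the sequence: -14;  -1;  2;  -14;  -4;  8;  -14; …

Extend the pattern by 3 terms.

Reading positions in blocks of 3 reveals the pattern ABB — 2 tracks woven together.
Track A = -14, -14, -14: constant -14.
Track B = -1, 2, -4, 8: multiplying by -2 each time.
The 8th slot belongs to track B; its 5th term is -16.
Term 9 comes from track B (its 6th entry): 32.
Term 10 comes from track A (its 4th entry): -14.

-16, 32, -14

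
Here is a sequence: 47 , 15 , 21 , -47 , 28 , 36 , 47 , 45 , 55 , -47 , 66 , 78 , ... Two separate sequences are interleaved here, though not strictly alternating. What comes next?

47

Reading positions in blocks of 3 reveals the pattern ABB — 2 tracks woven together.
Track A = 47, -47, 47, -47: the oscillation 47·(−1)^(n+1).
Track B = 15, 21, 28, 36, 45, 55, 66, 78: the triangular numbers T_5, T_6, ….
Position 13 → track A, term 5 = 47.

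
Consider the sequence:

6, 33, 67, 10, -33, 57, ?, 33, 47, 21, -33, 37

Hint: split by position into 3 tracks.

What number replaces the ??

Taking every 3rd term gives 3 separate tracks.
Subsequence A = 6, 10, ?, 21: triangular numbers starting at T_3.
Subsequence B = 33, -33, 33, -33: oscillating between 33 and -33.
Subsequence C = 67, 57, 47, 37: linear: a_n = 77 − 10·n.
Subsequence A's pattern makes the blank 15.

15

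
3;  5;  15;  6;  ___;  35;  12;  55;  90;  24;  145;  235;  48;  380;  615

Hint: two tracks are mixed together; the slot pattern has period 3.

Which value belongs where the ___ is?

Reading positions in blocks of 3 reveals the pattern ABB — 2 tracks woven together.
Track A = 3, 6, 12, 24, 48: geometric with ratio 2.
Track B = 5, 15, ?, 35, 55, 90, 145, 235, 380, 615: each term equals the sum of the previous two.
The gap is track B's term 3; the rule gives 20.

20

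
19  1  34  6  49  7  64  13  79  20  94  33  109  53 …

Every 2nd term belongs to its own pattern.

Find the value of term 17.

139

Odd-indexed and even-indexed terms follow separate rules.
Track A: 19, 34, 49, 64, 79, 94, 109 (arithmetic, step +15).
Track B: 1, 6, 7, 13, 20, 33, 53 (a Fibonacci-like recurrence a_n = a_{n-1} + a_{n-2}).
The 17th slot belongs to track A; its 9th term is 139.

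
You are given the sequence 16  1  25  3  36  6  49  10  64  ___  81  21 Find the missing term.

The terms cycle through 2 interleaved subsequences.
Subsequence A: 16, 25, 36, 49, 64, 81 — the squares 4², 5², 6², ….
Subsequence B: 1, 3, 6, 10, ?, 21 — the triangular numbers T_1, T_2, ….
Subsequence B's pattern makes the blank 15.

15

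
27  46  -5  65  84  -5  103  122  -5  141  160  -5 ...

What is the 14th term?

Reading positions in blocks of 3 reveals the pattern AAB — 2 tracks woven together.
Track A: 27, 46, 65, 84, 103, 122, 141, 160 (arithmetic with common difference +19).
Track B: -5, -5, -5, -5 (the constant sequence -5).
The 14th slot belongs to track A; its 10th term is 198.

198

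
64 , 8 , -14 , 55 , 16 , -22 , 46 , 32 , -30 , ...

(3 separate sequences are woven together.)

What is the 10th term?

37

Split by position mod 3 into 3 tracks.
Track A = 64, 55, 46: arithmetic with common difference −9.
Track B = 8, 16, 32: powers 2^3, 2^4, 2^5, ….
Track C = -14, -22, -30: arithmetic, step −8.
The 10th slot belongs to track A; its 4th term is 37.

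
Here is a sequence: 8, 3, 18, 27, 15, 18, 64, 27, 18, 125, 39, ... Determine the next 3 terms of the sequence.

Split by position mod 3: positions 1, 4, 7, … form one track, and each other residue class forms its own.
Subsequence A = 8, 27, 64, 125: perfect cubes starting at 2³.
Subsequence B = 3, 15, 27, 39: arithmetic with common difference +12.
Subsequence C = 18, 18, 18: always 18.
The 12th slot belongs to subsequence C; its 4th term is 18.
Term 13 comes from subsequence A (its 5th entry): 216.
Term 14 comes from subsequence B (its 5th entry): 51.

18, 216, 51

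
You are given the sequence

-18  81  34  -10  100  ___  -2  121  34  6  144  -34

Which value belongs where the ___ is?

-34

Split by position mod 3 into 3 tracks.
Track A: -18, -10, -2, 6 — arithmetic, step +8.
Track B: 81, 100, 121, 144 — consecutive squares n² from n = 9.
Track C: 34, ?, 34, -34 — alternating ±34.
Filling track C at index 2 by its rule yields -34.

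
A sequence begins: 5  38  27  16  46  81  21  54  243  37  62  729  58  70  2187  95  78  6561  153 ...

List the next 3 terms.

86, 19683, 248

Taking every 3rd term gives 3 separate tracks.
Track A = 5, 16, 21, 37, 58, 95, 153: each term equals the sum of the previous two.
Track B = 38, 46, 54, 62, 70, 78: linear: a_n = 30 + 8·n.
Track C = 27, 81, 243, 729, 2187, 6561: successive powers of 3.
The 20th slot belongs to track B; its 7th term is 86.
Position 21 → track C, term 7 = 19683.
Position 22 falls in track A as its term 8, giving 248.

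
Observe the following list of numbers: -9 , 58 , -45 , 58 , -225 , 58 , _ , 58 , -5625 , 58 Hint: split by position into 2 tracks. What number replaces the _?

-1125

The terms cycle through 2 interleaved subsequences.
Subsequence A = -9, -45, -225, ?, -5625: a geometric progression (common ratio 5).
Subsequence B = 58, 58, 58, 58, 58: always 58.
Subsequence A's pattern makes the blank -1125.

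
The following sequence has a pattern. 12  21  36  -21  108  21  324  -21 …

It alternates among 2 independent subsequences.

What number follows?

Split by position mod 2 into 2 tracks.
Track A = 12, 36, 108, 324: multiplying by 3 each time.
Track B = 21, -21, 21, -21: alternating ±21.
The 9th slot belongs to track A; its 5th term is 972.

972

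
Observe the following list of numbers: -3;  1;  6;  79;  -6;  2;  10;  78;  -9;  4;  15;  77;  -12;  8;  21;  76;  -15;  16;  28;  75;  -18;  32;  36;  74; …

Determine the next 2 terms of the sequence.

Read the sequence 4 terms at a time; column i is its own pattern.
Track A: -3, -6, -9, -12, -15, -18. Linear: a_n = −3·n.
Track B: 1, 2, 4, 8, 16, 32. Successive powers of 2.
Track C: 6, 10, 15, 21, 28, 36. The triangular numbers T_3, T_4, ….
Track D: 79, 78, 77, 76, 75, 74. Linear: a_n = 80 − n.
Position 25 → track A, term 7 = -21.
Term 26 comes from track B (its 7th entry): 64.

-21, 64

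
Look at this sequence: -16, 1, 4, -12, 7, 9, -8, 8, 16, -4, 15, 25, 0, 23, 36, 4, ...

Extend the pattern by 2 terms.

Split by position mod 3 into 3 tracks.
Track A: -16, -12, -8, -4, 0, 4 (arithmetic with common difference +4).
Track B: 1, 7, 8, 15, 23 (Fibonacci-style (each term is the sum of the two before it)).
Track C: 4, 9, 16, 25, 36 (perfect squares starting at 2²).
Position 17 → track B, term 6 = 38.
Position 18 falls in track C as its term 6, giving 49.

38, 49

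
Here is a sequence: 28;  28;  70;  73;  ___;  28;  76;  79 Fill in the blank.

28

Positions follow the repeating pattern AABB; grouping by letter gives 2 tracks.
Subsequence A: 28, 28, ?, 28 — always 28.
Subsequence B: 70, 73, 76, 79 — linear: a_n = 67 + 3·n.
Subsequence A's pattern makes the blank 28.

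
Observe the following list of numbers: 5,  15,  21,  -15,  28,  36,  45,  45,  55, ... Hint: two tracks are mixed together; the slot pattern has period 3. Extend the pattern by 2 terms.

The slot pattern repeats as ABB (period 3), so there are 2 interleaved tracks.
Track A = 5, -15, 45: a geometric progression (common ratio -3).
Track B = 15, 21, 28, 36, 45, 55: triangular numbers n(n+1)/2 for n = 5, 6, ….
Position 10 falls in track A as its term 4, giving -135.
The 11th slot belongs to track B; its 7th term is 66.

-135, 66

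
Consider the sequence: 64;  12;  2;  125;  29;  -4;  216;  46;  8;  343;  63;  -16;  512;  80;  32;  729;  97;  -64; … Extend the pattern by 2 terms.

The terms cycle through 3 interleaved subsequences.
Track A: 64, 125, 216, 343, 512, 729 — the cubes 4³, 5³, 6³, ….
Track B: 12, 29, 46, 63, 80, 97 — linear: a_n = -5 + 17·n.
Track C: 2, -4, 8, -16, 32, -64 — multiplying by -2 each time.
Term 19 comes from track A (its 7th entry): 1000.
Position 20 falls in track B as its term 7, giving 114.

1000, 114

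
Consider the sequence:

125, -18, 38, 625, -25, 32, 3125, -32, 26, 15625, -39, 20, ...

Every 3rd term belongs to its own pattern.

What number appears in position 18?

8

Split by position mod 3 into 3 tracks.
Stream A: 125, 625, 3125, 15625 (powers of 5).
Stream B: -18, -25, -32, -39 (arithmetic with common difference −7).
Stream C: 38, 32, 26, 20 (arithmetic, step −6).
Term 18 comes from stream C (its 6th entry): 8.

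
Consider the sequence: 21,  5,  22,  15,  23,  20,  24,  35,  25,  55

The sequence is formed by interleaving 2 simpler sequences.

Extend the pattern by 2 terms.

26, 90

The terms cycle through 2 interleaved subsequences.
Stream A: 21, 22, 23, 24, 25 — linear: a_n = 20 + n.
Stream B: 5, 15, 20, 35, 55 — a Fibonacci-like recurrence a_n = a_{n-1} + a_{n-2}.
Term 11 comes from stream A (its 6th entry): 26.
The 12th slot belongs to stream B; its 6th term is 90.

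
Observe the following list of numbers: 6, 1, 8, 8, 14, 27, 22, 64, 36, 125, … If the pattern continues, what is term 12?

Odd-indexed and even-indexed terms follow separate rules.
Subsequence A: 6, 8, 14, 22, 36 (each term equals the sum of the previous two).
Subsequence B: 1, 8, 27, 64, 125 (consecutive cubes n³ from n = 1).
Position 12 falls in subsequence B as its term 6, giving 216.

216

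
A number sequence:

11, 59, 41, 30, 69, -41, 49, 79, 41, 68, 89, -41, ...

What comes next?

The terms cycle through 3 interleaved subsequences.
Track A: 11, 30, 49, 68. Arithmetic, step +19.
Track B: 59, 69, 79, 89. Arithmetic, step +10.
Track C: 41, -41, 41, -41. The oscillation 41·(−1)^(n+1).
Position 13 → track A, term 5 = 87.

87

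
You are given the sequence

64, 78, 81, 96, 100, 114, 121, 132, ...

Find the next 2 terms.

Positions 1, 3, 5, … form one subsequence and positions 2, 4, 6, … form another.
Subsequence A: 64, 81, 100, 121 — the squares 8², 9², 10², ….
Subsequence B: 78, 96, 114, 132 — linear: a_n = 60 + 18·n.
Term 9 comes from subsequence A (its 5th entry): 144.
Term 10 comes from subsequence B (its 5th entry): 150.

144, 150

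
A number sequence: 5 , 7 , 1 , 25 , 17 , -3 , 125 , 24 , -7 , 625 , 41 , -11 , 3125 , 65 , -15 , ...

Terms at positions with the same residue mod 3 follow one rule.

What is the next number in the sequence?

15625

The terms cycle through 3 interleaved subsequences.
Track A is 5, 25, 125, 625, 3125, which is successive powers of 5.
Track B is 7, 17, 24, 41, 65, which is each term equals the sum of the previous two.
Track C is 1, -3, -7, -11, -15, which is subtracting 4 each time.
The 16th slot belongs to track A; its 6th term is 15625.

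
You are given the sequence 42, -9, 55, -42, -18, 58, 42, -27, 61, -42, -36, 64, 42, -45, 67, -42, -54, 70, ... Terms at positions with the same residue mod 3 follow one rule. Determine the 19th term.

42

Split by position mod 3 into 3 tracks.
Stream A: 42, -42, 42, -42, 42, -42 (oscillating between 42 and -42).
Stream B: -9, -18, -27, -36, -45, -54 (linear: a_n = −9·n).
Stream C: 55, 58, 61, 64, 67, 70 (arithmetic with common difference +3).
Position 19 falls in stream A as its term 7, giving 42.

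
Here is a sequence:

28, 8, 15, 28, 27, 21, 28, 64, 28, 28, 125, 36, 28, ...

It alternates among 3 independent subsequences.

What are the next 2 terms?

Split by position mod 3 into 3 tracks.
Stream A: 28, 28, 28, 28, 28 — always 28.
Stream B: 8, 27, 64, 125 — consecutive cubes n³ from n = 2.
Stream C: 15, 21, 28, 36 — the triangular numbers T_5, T_6, ….
Position 14 → stream B, term 5 = 216.
Term 15 comes from stream C (its 5th entry): 45.

216, 45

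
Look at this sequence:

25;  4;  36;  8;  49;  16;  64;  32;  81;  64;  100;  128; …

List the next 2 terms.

121, 256

Positions 1, 3, 5, … form one subsequence and positions 2, 4, 6, … form another.
Track A = 25, 36, 49, 64, 81, 100: the squares 5², 6², 7², ….
Track B = 4, 8, 16, 32, 64, 128: powers of 2.
Term 13 comes from track A (its 7th entry): 121.
Position 14 → track B, term 7 = 256.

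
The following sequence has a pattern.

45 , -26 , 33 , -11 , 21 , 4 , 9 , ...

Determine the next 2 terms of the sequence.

The terms cycle through 2 interleaved subsequences.
Track A: 45, 33, 21, 9 (subtracting 12 each time).
Track B: -26, -11, 4 (arithmetic, step +15).
Term 8 comes from track B (its 4th entry): 19.
Position 9 → track A, term 5 = -3.

19, -3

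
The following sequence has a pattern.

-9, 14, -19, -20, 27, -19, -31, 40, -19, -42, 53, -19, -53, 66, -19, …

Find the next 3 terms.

Split by position mod 3 into 3 tracks.
Subsequence A: -9, -20, -31, -42, -53 (subtracting 11 each time).
Subsequence B: 14, 27, 40, 53, 66 (linear: a_n = 1 + 13·n).
Subsequence C: -19, -19, -19, -19, -19 (constant -19).
Position 16 → subsequence A, term 6 = -64.
Term 17 comes from subsequence B (its 6th entry): 79.
Position 18 falls in subsequence C as its term 6, giving -19.

-64, 79, -19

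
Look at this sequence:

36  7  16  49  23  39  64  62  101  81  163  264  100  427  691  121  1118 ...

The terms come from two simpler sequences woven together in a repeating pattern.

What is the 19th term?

Positions follow the repeating pattern ABB; grouping by letter gives 2 tracks.
Stream A is 36, 49, 64, 81, 100, 121, which is consecutive squares n² from n = 6.
Stream B is 7, 16, 23, 39, 62, 101, 163, 264, 427, 691, 1118, which is a Fibonacci-like recurrence a_n = a_{n-1} + a_{n-2}.
Position 19 → stream A, term 7 = 144.

144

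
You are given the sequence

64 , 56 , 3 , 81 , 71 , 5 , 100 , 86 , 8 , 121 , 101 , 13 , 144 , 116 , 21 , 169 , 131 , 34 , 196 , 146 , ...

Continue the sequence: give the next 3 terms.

Taking every 3rd term gives 3 separate tracks.
Track A: 64, 81, 100, 121, 144, 169, 196 (perfect squares starting at 8²).
Track B: 56, 71, 86, 101, 116, 131, 146 (arithmetic, step +15).
Track C: 3, 5, 8, 13, 21, 34 (a Fibonacci-like recurrence a_n = a_{n-1} + a_{n-2}).
Position 21 → track C, term 7 = 55.
Position 22 → track A, term 8 = 225.
Term 23 comes from track B (its 8th entry): 161.

55, 225, 161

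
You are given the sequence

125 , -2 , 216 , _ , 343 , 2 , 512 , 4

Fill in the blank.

0

Split by position mod 2 into 2 tracks.
Track A = 125, 216, 343, 512: perfect cubes starting at 5³.
Track B = -2, ?, 2, 4: adding 2 each time.
So the missing entry in track B is 0.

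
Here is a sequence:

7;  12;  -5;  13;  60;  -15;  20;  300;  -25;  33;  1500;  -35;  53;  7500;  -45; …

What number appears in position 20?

Read the sequence 3 terms at a time; column i is its own pattern.
Track A: 7, 13, 20, 33, 53. Fibonacci-style (each term is the sum of the two before it).
Track B: 12, 60, 300, 1500, 7500. Multiplying by 5 each time.
Track C: -5, -15, -25, -35, -45. Arithmetic, step −10.
Position 20 falls in track B as its term 7, giving 187500.

187500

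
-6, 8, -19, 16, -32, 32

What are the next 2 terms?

Taking every 2nd term gives 2 separate tracks.
Stream A = -6, -19, -32: arithmetic, step −13.
Stream B = 8, 16, 32: successive powers of 2.
Position 7 → stream A, term 4 = -45.
Term 8 comes from stream B (its 4th entry): 64.

-45, 64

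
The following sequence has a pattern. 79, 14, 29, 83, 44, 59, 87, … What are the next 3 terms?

74, 89, 91

The slot pattern repeats as ABB (period 3), so there are 2 interleaved tracks.
Stream A: 79, 83, 87. Adding 4 each time.
Stream B: 14, 29, 44, 59. Adding 15 each time.
The 8th slot belongs to stream B; its 5th term is 74.
The 9th slot belongs to stream B; its 6th term is 89.
Term 10 comes from stream A (its 4th entry): 91.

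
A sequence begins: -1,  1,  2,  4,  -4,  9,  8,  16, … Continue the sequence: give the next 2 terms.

Odd-indexed and even-indexed terms follow separate rules.
Subsequence A is -1, 2, -4, 8, which is multiplying by -2 each time.
Subsequence B is 1, 4, 9, 16, which is perfect squares starting at 1².
Term 9 comes from subsequence A (its 5th entry): -16.
Position 10 → subsequence B, term 5 = 25.

-16, 25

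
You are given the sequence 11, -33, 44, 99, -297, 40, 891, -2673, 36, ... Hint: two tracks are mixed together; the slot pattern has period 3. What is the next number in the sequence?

8019

Reading positions in blocks of 3 reveals the pattern AAB — 2 tracks woven together.
Track A: 11, -33, 99, -297, 891, -2673 — multiplying by -3 each time.
Track B: 44, 40, 36 — subtracting 4 each time.
Position 10 → track A, term 7 = 8019.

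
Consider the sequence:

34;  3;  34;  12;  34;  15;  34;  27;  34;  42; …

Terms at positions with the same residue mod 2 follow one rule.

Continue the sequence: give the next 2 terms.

34, 69

Positions 1, 3, 5, … form one subsequence and positions 2, 4, 6, … form another.
Track A: 34, 34, 34, 34, 34. The constant sequence 34.
Track B: 3, 12, 15, 27, 42. Fibonacci-style (each term is the sum of the two before it).
Position 11 → track A, term 6 = 34.
The 12th slot belongs to track B; its 6th term is 69.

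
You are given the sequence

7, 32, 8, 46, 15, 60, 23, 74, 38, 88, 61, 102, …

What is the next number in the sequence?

Positions 1, 3, 5, … form one subsequence and positions 2, 4, 6, … form another.
Subsequence A = 7, 8, 15, 23, 38, 61: a Fibonacci-like recurrence a_n = a_{n-1} + a_{n-2}.
Subsequence B = 32, 46, 60, 74, 88, 102: arithmetic with common difference +14.
Term 13 comes from subsequence A (its 7th entry): 99.

99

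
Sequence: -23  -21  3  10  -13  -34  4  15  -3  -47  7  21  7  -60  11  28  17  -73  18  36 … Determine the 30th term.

The terms cycle through 4 interleaved subsequences.
Stream A: -23, -13, -3, 7, 17. Arithmetic with common difference +10.
Stream B: -21, -34, -47, -60, -73. Arithmetic with common difference −13.
Stream C: 3, 4, 7, 11, 18. Each term equals the sum of the previous two.
Stream D: 10, 15, 21, 28, 36. The triangular numbers T_4, T_5, ….
The 30th slot belongs to stream B; its 8th term is -112.

-112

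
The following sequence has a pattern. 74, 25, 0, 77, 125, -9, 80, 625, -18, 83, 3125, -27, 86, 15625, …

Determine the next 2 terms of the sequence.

Split by position mod 3: positions 1, 4, 7, … form one track, and each other residue class forms its own.
Subsequence A = 74, 77, 80, 83, 86: adding 3 each time.
Subsequence B = 25, 125, 625, 3125, 15625: powers 5^2, 5^3, 5^4, ….
Subsequence C = 0, -9, -18, -27: subtracting 9 each time.
The 15th slot belongs to subsequence C; its 5th term is -36.
Position 16 falls in subsequence A as its term 6, giving 89.

-36, 89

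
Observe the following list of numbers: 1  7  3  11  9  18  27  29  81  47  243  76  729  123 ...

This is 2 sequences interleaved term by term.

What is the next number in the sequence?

Odd-indexed and even-indexed terms follow separate rules.
Track A: 1, 3, 9, 27, 81, 243, 729 — multiplying by 3 each time.
Track B: 7, 11, 18, 29, 47, 76, 123 — Fibonacci-style (each term is the sum of the two before it).
Position 15 falls in track A as its term 8, giving 2187.

2187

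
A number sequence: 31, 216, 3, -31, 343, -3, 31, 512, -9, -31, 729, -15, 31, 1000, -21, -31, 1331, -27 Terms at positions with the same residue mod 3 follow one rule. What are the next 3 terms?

31, 1728, -33

Taking every 3rd term gives 3 separate tracks.
Track A: 31, -31, 31, -31, 31, -31. The oscillation 31·(−1)^(n+1).
Track B: 216, 343, 512, 729, 1000, 1331. Perfect cubes starting at 6³.
Track C: 3, -3, -9, -15, -21, -27. Linear: a_n = 9 − 6·n.
Term 19 comes from track A (its 7th entry): 31.
Position 20 → track B, term 7 = 1728.
Position 21 → track C, term 7 = -33.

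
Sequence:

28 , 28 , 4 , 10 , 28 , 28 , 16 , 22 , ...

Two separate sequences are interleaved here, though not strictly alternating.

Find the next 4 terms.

Positions follow the repeating pattern AABB; grouping by letter gives 2 tracks.
Stream A: 28, 28, 28, 28 (always 28).
Stream B: 4, 10, 16, 22 (arithmetic with common difference +6).
Position 9 → stream A, term 5 = 28.
Term 10 comes from stream A (its 6th entry): 28.
Position 11 falls in stream B as its term 5, giving 28.
Position 12 → stream B, term 6 = 34.

28, 28, 28, 34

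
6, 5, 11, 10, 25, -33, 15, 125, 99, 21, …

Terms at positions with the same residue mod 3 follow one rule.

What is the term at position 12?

-297

Taking every 3rd term gives 3 separate tracks.
Stream A: 6, 10, 15, 21 (triangular numbers n(n+1)/2 for n = 3, 4, …).
Stream B: 5, 25, 125 (powers of 5).
Stream C: 11, -33, 99 (a geometric progression (common ratio -3)).
Position 12 → stream C, term 4 = -297.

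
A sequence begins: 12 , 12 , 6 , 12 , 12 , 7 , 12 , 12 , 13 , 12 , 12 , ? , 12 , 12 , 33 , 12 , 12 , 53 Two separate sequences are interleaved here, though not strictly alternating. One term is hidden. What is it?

20

Reading positions in blocks of 3 reveals the pattern AAB — 2 tracks woven together.
Stream A: 12, 12, 12, 12, 12, 12, 12, 12, 12, 12, 12, 12 (constant 12).
Stream B: 6, 7, 13, ?, 33, 53 (a Fibonacci-like recurrence a_n = a_{n-1} + a_{n-2}).
The gap is stream B's term 4; the rule gives 20.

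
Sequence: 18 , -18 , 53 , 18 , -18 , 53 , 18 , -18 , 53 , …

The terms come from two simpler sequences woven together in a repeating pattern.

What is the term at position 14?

-18

Positions follow the repeating pattern AAB; grouping by letter gives 2 tracks.
Stream A: 18, -18, 18, -18, 18, -18. Alternating ±18.
Stream B: 53, 53, 53. Constant 53.
Position 14 → stream A, term 10 = -18.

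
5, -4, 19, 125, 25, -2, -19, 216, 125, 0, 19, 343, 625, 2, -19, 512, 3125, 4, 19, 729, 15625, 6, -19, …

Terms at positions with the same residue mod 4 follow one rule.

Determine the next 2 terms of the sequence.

1000, 78125

The terms cycle through 4 interleaved subsequences.
Stream A = 5, 25, 125, 625, 3125, 15625: geometric, ×5 each step.
Stream B = -4, -2, 0, 2, 4, 6: arithmetic, step +2.
Stream C = 19, -19, 19, -19, 19, -19: the oscillation 19·(−1)^(n+1).
Stream D = 125, 216, 343, 512, 729: the cubes 5³, 6³, 7³, ….
Position 24 falls in stream D as its term 6, giving 1000.
The 25th slot belongs to stream A; its 7th term is 78125.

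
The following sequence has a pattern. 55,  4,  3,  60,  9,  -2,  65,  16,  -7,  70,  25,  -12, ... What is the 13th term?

Split by position mod 3 into 3 tracks.
Track A: 55, 60, 65, 70 — arithmetic with common difference +5.
Track B: 4, 9, 16, 25 — the squares 2², 3², 4², ….
Track C: 3, -2, -7, -12 — linear: a_n = 8 − 5·n.
Position 13 falls in track A as its term 5, giving 75.

75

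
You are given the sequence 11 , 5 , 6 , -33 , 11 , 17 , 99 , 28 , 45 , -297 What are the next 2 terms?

73, 118

Reading positions in blocks of 3 reveals the pattern ABB — 2 tracks woven together.
Track A: 11, -33, 99, -297. Multiplying by -3 each time.
Track B: 5, 6, 11, 17, 28, 45. Fibonacci-style (each term is the sum of the two before it).
The 11th slot belongs to track B; its 7th term is 73.
Position 12 → track B, term 8 = 118.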